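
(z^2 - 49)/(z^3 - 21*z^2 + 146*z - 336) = (z + 7)/(z^2 - 14*z + 48)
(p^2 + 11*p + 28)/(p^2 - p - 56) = (p + 4)/(p - 8)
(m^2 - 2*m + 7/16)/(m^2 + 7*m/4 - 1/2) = (m - 7/4)/(m + 2)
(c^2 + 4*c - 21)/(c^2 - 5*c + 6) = (c + 7)/(c - 2)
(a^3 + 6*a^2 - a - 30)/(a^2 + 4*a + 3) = (a^2 + 3*a - 10)/(a + 1)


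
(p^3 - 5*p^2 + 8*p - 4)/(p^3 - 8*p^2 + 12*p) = (p^2 - 3*p + 2)/(p*(p - 6))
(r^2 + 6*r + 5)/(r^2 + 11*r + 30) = (r + 1)/(r + 6)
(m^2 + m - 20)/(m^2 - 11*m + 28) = (m + 5)/(m - 7)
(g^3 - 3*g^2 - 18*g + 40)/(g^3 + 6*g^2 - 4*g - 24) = (g^2 - g - 20)/(g^2 + 8*g + 12)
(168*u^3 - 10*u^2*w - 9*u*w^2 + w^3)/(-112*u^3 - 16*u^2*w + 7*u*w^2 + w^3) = (-42*u^2 + 13*u*w - w^2)/(28*u^2 - 3*u*w - w^2)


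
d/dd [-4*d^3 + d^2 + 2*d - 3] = -12*d^2 + 2*d + 2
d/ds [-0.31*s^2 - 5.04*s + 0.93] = -0.62*s - 5.04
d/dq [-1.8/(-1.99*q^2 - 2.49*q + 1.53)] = (-7.164*q - 4.482)/(1.99*q^2 + 2.49*q - 1.53)^2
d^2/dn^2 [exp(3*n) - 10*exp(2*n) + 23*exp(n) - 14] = (9*exp(2*n) - 40*exp(n) + 23)*exp(n)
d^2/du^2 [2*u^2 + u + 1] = 4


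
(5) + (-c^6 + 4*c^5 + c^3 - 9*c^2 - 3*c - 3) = -c^6 + 4*c^5 + c^3 - 9*c^2 - 3*c + 2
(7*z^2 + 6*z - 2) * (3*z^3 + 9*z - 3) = 21*z^5 + 18*z^4 + 57*z^3 + 33*z^2 - 36*z + 6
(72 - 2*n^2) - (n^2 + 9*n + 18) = -3*n^2 - 9*n + 54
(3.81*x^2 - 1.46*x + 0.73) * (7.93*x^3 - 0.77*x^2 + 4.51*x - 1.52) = 30.2133*x^5 - 14.5115*x^4 + 24.0962*x^3 - 12.9379*x^2 + 5.5115*x - 1.1096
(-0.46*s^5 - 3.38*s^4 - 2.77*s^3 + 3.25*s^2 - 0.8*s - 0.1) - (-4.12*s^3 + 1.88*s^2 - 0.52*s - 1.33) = -0.46*s^5 - 3.38*s^4 + 1.35*s^3 + 1.37*s^2 - 0.28*s + 1.23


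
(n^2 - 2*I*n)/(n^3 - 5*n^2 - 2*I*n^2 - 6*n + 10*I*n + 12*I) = n/(n^2 - 5*n - 6)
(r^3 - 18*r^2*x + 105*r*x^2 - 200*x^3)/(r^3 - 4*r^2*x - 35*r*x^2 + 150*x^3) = (r - 8*x)/(r + 6*x)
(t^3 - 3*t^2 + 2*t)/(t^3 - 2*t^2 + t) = (t - 2)/(t - 1)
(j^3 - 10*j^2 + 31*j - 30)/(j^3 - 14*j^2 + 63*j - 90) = (j - 2)/(j - 6)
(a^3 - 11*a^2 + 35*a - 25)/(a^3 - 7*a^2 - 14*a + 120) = (a^2 - 6*a + 5)/(a^2 - 2*a - 24)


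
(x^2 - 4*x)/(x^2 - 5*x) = (x - 4)/(x - 5)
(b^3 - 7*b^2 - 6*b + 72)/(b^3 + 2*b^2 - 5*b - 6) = (b^2 - 10*b + 24)/(b^2 - b - 2)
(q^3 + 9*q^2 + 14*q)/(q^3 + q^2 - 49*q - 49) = q*(q + 2)/(q^2 - 6*q - 7)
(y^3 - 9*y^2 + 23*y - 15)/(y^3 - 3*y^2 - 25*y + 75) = (y - 1)/(y + 5)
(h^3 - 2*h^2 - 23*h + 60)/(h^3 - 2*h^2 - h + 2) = (h^3 - 2*h^2 - 23*h + 60)/(h^3 - 2*h^2 - h + 2)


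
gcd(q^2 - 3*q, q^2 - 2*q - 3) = q - 3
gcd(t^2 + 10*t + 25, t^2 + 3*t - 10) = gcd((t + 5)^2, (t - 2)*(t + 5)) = t + 5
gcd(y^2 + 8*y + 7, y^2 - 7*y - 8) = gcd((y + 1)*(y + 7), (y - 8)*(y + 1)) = y + 1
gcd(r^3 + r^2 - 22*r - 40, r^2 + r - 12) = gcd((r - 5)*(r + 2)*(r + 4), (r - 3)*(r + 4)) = r + 4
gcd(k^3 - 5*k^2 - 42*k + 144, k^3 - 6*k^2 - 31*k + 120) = k^2 - 11*k + 24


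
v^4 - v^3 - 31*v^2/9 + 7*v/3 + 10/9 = (v - 2)*(v - 1)*(v + 1/3)*(v + 5/3)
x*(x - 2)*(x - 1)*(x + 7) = x^4 + 4*x^3 - 19*x^2 + 14*x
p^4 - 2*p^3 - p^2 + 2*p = p*(p - 2)*(p - 1)*(p + 1)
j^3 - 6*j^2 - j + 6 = (j - 6)*(j - 1)*(j + 1)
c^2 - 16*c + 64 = (c - 8)^2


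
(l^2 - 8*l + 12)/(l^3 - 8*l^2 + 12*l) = 1/l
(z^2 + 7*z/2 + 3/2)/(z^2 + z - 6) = (z + 1/2)/(z - 2)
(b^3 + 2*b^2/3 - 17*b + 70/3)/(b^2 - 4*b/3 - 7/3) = (b^2 + 3*b - 10)/(b + 1)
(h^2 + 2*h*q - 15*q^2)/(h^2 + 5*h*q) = (h - 3*q)/h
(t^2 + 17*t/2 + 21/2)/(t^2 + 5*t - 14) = (t + 3/2)/(t - 2)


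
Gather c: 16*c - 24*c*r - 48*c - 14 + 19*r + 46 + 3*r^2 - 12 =c*(-24*r - 32) + 3*r^2 + 19*r + 20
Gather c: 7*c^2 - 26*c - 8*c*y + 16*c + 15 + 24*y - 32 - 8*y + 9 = 7*c^2 + c*(-8*y - 10) + 16*y - 8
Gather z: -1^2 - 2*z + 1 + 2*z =0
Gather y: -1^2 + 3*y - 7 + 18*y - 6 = 21*y - 14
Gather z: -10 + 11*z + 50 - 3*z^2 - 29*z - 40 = -3*z^2 - 18*z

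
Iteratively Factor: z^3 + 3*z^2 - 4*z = (z + 4)*(z^2 - z) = z*(z + 4)*(z - 1)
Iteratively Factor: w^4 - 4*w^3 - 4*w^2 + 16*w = (w + 2)*(w^3 - 6*w^2 + 8*w) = (w - 4)*(w + 2)*(w^2 - 2*w) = w*(w - 4)*(w + 2)*(w - 2)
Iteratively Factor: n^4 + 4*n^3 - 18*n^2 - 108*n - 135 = (n + 3)*(n^3 + n^2 - 21*n - 45) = (n + 3)^2*(n^2 - 2*n - 15) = (n - 5)*(n + 3)^2*(n + 3)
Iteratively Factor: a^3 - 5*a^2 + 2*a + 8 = (a - 2)*(a^2 - 3*a - 4) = (a - 4)*(a - 2)*(a + 1)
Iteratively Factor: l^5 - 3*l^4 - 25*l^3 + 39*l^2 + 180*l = (l - 5)*(l^4 + 2*l^3 - 15*l^2 - 36*l) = l*(l - 5)*(l^3 + 2*l^2 - 15*l - 36) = l*(l - 5)*(l + 3)*(l^2 - l - 12) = l*(l - 5)*(l - 4)*(l + 3)*(l + 3)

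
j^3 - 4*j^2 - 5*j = j*(j - 5)*(j + 1)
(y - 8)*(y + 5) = y^2 - 3*y - 40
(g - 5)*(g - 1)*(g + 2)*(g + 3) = g^4 - g^3 - 19*g^2 - 11*g + 30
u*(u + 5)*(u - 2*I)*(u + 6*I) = u^4 + 5*u^3 + 4*I*u^3 + 12*u^2 + 20*I*u^2 + 60*u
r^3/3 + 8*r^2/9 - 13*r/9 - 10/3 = (r/3 + 1)*(r - 2)*(r + 5/3)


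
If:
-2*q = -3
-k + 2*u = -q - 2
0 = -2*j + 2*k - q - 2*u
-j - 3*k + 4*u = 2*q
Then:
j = -8/3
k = -22/3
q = 3/2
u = -65/12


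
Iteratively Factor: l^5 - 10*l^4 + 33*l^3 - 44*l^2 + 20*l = (l - 1)*(l^4 - 9*l^3 + 24*l^2 - 20*l) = (l - 2)*(l - 1)*(l^3 - 7*l^2 + 10*l) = l*(l - 2)*(l - 1)*(l^2 - 7*l + 10) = l*(l - 2)^2*(l - 1)*(l - 5)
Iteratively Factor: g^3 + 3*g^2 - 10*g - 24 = (g + 2)*(g^2 + g - 12) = (g - 3)*(g + 2)*(g + 4)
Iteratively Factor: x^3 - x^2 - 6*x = (x)*(x^2 - x - 6) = x*(x - 3)*(x + 2)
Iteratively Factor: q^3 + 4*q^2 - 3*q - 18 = (q + 3)*(q^2 + q - 6) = (q - 2)*(q + 3)*(q + 3)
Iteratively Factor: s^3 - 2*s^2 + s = (s - 1)*(s^2 - s) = (s - 1)^2*(s)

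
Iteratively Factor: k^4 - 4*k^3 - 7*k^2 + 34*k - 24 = (k - 2)*(k^3 - 2*k^2 - 11*k + 12) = (k - 4)*(k - 2)*(k^2 + 2*k - 3) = (k - 4)*(k - 2)*(k - 1)*(k + 3)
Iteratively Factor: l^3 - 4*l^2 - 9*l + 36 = (l + 3)*(l^2 - 7*l + 12) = (l - 3)*(l + 3)*(l - 4)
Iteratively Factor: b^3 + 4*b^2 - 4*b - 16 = (b + 2)*(b^2 + 2*b - 8) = (b + 2)*(b + 4)*(b - 2)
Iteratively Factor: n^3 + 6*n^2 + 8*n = (n + 2)*(n^2 + 4*n) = (n + 2)*(n + 4)*(n)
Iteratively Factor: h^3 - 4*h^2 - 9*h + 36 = (h - 3)*(h^2 - h - 12) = (h - 3)*(h + 3)*(h - 4)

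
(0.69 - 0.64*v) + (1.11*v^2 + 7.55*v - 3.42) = 1.11*v^2 + 6.91*v - 2.73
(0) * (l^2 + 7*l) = 0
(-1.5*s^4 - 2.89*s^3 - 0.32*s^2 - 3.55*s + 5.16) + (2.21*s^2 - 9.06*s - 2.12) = -1.5*s^4 - 2.89*s^3 + 1.89*s^2 - 12.61*s + 3.04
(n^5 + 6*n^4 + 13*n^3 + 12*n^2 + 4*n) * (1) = n^5 + 6*n^4 + 13*n^3 + 12*n^2 + 4*n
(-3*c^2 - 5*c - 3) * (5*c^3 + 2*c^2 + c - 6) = -15*c^5 - 31*c^4 - 28*c^3 + 7*c^2 + 27*c + 18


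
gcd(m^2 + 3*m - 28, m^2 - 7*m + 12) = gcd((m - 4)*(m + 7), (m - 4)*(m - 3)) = m - 4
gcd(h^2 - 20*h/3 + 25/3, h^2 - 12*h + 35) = h - 5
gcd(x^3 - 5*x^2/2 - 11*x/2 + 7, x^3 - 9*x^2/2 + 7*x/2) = x^2 - 9*x/2 + 7/2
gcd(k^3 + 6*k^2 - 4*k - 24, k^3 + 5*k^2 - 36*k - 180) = k + 6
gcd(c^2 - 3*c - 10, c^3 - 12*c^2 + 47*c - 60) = c - 5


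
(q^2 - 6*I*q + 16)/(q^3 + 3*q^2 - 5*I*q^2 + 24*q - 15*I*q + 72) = (q + 2*I)/(q^2 + 3*q*(1 + I) + 9*I)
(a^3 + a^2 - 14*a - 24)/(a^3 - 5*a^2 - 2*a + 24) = (a + 3)/(a - 3)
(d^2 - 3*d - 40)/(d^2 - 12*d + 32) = (d + 5)/(d - 4)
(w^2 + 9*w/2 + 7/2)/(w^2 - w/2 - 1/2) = (2*w^2 + 9*w + 7)/(2*w^2 - w - 1)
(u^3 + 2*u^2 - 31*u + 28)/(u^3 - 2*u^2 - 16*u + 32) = (u^2 + 6*u - 7)/(u^2 + 2*u - 8)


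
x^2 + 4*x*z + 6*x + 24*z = (x + 6)*(x + 4*z)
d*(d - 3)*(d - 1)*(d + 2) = d^4 - 2*d^3 - 5*d^2 + 6*d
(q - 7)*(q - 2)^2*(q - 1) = q^4 - 12*q^3 + 43*q^2 - 60*q + 28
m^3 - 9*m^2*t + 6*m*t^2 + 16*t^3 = (m - 8*t)*(m - 2*t)*(m + t)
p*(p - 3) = p^2 - 3*p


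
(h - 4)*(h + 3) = h^2 - h - 12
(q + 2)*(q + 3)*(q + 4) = q^3 + 9*q^2 + 26*q + 24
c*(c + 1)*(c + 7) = c^3 + 8*c^2 + 7*c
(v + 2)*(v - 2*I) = v^2 + 2*v - 2*I*v - 4*I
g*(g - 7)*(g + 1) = g^3 - 6*g^2 - 7*g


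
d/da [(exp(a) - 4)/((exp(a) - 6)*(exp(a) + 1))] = (-exp(2*a) + 8*exp(a) - 26)*exp(a)/(exp(4*a) - 10*exp(3*a) + 13*exp(2*a) + 60*exp(a) + 36)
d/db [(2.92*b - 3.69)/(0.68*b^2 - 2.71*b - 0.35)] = (-1.9856*b^2 + 5.0184*b - 11.0219)/(0.4624*b^4 - 3.6856*b^3 + 6.8681*b^2 + 1.897*b + 0.1225)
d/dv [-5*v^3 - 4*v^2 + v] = -15*v^2 - 8*v + 1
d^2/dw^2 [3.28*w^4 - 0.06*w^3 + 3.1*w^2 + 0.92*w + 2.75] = 39.36*w^2 - 0.36*w + 6.2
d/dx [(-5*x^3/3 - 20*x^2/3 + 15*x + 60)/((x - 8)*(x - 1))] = 5*(-x^4 + 18*x^3 + 3*x^2 - 136*x + 396)/(3*(x^4 - 18*x^3 + 97*x^2 - 144*x + 64))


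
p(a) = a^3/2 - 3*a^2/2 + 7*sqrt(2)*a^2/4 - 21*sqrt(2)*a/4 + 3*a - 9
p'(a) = 3*a^2/2 - 3*a + 7*sqrt(2)*a/2 - 21*sqrt(2)/4 + 3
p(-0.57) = -6.25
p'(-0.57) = -5.05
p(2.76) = -3.27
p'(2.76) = 12.38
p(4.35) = 31.36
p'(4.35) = 32.44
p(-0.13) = -8.41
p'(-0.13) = -4.65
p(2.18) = -8.83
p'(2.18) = 6.95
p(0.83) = -11.71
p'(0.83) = -1.77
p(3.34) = 5.73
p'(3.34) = 18.82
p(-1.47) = -1.98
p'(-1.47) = -4.05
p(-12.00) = -679.52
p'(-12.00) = 188.18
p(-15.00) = -1410.78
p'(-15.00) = 303.83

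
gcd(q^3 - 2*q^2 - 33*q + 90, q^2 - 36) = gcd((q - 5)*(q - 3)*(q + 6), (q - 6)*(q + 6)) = q + 6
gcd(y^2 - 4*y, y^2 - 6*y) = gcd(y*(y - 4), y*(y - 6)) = y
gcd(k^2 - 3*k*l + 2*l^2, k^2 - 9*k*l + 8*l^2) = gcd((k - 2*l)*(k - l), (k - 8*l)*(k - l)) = k - l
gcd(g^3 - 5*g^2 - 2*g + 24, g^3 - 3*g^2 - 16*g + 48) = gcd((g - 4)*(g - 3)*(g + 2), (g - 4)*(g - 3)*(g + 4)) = g^2 - 7*g + 12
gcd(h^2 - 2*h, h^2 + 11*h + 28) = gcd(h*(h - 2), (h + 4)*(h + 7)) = 1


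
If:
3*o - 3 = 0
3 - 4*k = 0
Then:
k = 3/4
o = 1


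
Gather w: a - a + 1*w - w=0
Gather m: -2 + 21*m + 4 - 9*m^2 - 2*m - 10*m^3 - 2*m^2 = -10*m^3 - 11*m^2 + 19*m + 2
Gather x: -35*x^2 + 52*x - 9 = -35*x^2 + 52*x - 9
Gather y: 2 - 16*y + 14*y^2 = 14*y^2 - 16*y + 2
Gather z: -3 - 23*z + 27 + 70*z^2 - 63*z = 70*z^2 - 86*z + 24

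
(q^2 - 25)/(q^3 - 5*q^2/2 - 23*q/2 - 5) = 2*(q + 5)/(2*q^2 + 5*q + 2)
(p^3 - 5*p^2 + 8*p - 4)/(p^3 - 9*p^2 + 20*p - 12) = (p - 2)/(p - 6)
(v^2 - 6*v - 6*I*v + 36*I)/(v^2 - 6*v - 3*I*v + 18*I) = (v - 6*I)/(v - 3*I)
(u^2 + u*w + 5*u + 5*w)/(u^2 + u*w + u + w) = (u + 5)/(u + 1)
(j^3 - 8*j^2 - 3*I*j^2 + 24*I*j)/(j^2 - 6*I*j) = (j^2 - 8*j - 3*I*j + 24*I)/(j - 6*I)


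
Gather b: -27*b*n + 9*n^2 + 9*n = -27*b*n + 9*n^2 + 9*n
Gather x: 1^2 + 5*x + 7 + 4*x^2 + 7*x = 4*x^2 + 12*x + 8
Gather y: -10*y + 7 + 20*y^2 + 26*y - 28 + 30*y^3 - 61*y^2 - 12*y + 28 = 30*y^3 - 41*y^2 + 4*y + 7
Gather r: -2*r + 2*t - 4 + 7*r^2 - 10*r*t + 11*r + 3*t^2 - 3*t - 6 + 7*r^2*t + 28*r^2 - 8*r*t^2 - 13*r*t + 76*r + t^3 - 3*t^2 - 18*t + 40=r^2*(7*t + 35) + r*(-8*t^2 - 23*t + 85) + t^3 - 19*t + 30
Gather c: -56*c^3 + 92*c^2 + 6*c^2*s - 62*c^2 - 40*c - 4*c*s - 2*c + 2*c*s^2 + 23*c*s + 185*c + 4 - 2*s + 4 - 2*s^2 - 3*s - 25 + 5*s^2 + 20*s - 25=-56*c^3 + c^2*(6*s + 30) + c*(2*s^2 + 19*s + 143) + 3*s^2 + 15*s - 42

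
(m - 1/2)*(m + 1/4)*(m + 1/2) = m^3 + m^2/4 - m/4 - 1/16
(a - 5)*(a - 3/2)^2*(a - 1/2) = a^4 - 17*a^3/2 + 85*a^2/4 - 159*a/8 + 45/8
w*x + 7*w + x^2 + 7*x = (w + x)*(x + 7)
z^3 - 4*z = z*(z - 2)*(z + 2)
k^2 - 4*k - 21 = (k - 7)*(k + 3)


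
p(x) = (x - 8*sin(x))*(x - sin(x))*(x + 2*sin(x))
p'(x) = (1 - 8*cos(x))*(x - sin(x))*(x + 2*sin(x)) + (1 - cos(x))*(x - 8*sin(x))*(x + 2*sin(x)) + (x - 8*sin(x))*(x - sin(x))*(2*cos(x) + 1) = -7*x^2*cos(x) + 3*x^2 - 14*x*sin(x) - 10*x*sin(2*x) + 48*sin(x)^2*cos(x) - 10*sin(x)^2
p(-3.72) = -90.70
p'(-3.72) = 102.04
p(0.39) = -0.03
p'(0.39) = -0.38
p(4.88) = 217.80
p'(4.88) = 125.11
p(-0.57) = 0.19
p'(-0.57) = -1.57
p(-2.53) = 14.84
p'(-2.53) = 43.08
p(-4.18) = -137.15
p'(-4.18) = 102.85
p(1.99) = -21.85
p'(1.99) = -12.13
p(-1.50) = 11.38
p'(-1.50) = -24.00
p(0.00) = 0.00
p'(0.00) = 0.00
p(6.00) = 281.38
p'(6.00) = -75.48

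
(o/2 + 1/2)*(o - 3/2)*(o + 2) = o^3/2 + 3*o^2/4 - 5*o/4 - 3/2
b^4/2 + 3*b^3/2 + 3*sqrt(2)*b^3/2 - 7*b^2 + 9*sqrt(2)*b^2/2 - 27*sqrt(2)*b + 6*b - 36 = (b/2 + sqrt(2))*(b - 3)*(b + 6)*(b + sqrt(2))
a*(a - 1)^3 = a^4 - 3*a^3 + 3*a^2 - a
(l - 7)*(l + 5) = l^2 - 2*l - 35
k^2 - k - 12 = (k - 4)*(k + 3)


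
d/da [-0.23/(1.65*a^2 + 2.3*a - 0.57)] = (0.759*a + 0.529)/(1.65*a^2 + 2.3*a - 0.57)^2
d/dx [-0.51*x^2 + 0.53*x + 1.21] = 0.53 - 1.02*x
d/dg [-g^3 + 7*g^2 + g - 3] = -3*g^2 + 14*g + 1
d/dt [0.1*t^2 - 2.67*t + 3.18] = 0.2*t - 2.67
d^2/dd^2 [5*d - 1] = 0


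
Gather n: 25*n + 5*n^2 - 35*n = 5*n^2 - 10*n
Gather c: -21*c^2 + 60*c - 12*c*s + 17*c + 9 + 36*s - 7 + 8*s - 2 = -21*c^2 + c*(77 - 12*s) + 44*s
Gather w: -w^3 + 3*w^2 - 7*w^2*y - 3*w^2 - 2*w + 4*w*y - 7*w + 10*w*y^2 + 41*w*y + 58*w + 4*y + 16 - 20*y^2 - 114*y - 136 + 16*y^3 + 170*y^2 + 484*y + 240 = -w^3 - 7*w^2*y + w*(10*y^2 + 45*y + 49) + 16*y^3 + 150*y^2 + 374*y + 120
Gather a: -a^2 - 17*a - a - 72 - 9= -a^2 - 18*a - 81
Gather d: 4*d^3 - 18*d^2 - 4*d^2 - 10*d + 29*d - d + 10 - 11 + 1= 4*d^3 - 22*d^2 + 18*d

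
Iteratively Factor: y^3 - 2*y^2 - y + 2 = (y - 2)*(y^2 - 1) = (y - 2)*(y + 1)*(y - 1)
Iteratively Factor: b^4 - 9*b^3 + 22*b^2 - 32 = (b - 2)*(b^3 - 7*b^2 + 8*b + 16) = (b - 4)*(b - 2)*(b^2 - 3*b - 4) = (b - 4)*(b - 2)*(b + 1)*(b - 4)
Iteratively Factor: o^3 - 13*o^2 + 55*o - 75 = (o - 5)*(o^2 - 8*o + 15) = (o - 5)*(o - 3)*(o - 5)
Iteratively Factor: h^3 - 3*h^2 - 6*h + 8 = (h + 2)*(h^2 - 5*h + 4) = (h - 4)*(h + 2)*(h - 1)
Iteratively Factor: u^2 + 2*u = (u + 2)*(u)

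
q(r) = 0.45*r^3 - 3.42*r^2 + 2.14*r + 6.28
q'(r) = 1.35*r^2 - 6.84*r + 2.14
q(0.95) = 5.61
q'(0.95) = -3.14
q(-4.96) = -143.38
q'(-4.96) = 69.28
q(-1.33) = -3.67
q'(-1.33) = 13.63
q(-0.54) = 4.06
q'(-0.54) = 6.23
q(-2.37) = -23.99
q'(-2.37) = 25.93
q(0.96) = 5.58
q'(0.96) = -3.18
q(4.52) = -12.36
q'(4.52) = -1.20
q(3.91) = -10.74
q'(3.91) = -3.97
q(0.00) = 6.28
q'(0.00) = 2.14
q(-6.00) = -226.88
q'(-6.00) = 91.78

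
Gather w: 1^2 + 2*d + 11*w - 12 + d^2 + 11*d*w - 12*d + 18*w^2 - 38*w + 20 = d^2 - 10*d + 18*w^2 + w*(11*d - 27) + 9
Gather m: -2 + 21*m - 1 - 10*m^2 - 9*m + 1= -10*m^2 + 12*m - 2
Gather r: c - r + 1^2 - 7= c - r - 6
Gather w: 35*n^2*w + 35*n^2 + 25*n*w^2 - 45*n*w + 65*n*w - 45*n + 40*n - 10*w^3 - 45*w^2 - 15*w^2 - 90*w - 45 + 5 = 35*n^2 - 5*n - 10*w^3 + w^2*(25*n - 60) + w*(35*n^2 + 20*n - 90) - 40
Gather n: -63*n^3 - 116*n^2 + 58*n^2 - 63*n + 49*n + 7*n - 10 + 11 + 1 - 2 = -63*n^3 - 58*n^2 - 7*n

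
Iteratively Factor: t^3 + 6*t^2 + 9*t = (t)*(t^2 + 6*t + 9) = t*(t + 3)*(t + 3)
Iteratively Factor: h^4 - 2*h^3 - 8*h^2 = (h - 4)*(h^3 + 2*h^2) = h*(h - 4)*(h^2 + 2*h) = h*(h - 4)*(h + 2)*(h)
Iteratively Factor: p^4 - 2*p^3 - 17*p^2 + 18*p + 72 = (p - 4)*(p^3 + 2*p^2 - 9*p - 18) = (p - 4)*(p - 3)*(p^2 + 5*p + 6) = (p - 4)*(p - 3)*(p + 3)*(p + 2)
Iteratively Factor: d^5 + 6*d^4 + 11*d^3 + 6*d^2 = (d)*(d^4 + 6*d^3 + 11*d^2 + 6*d) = d*(d + 2)*(d^3 + 4*d^2 + 3*d) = d^2*(d + 2)*(d^2 + 4*d + 3) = d^2*(d + 2)*(d + 3)*(d + 1)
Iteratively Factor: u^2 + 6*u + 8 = (u + 2)*(u + 4)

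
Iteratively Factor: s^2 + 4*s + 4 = (s + 2)*(s + 2)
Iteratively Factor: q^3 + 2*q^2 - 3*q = (q)*(q^2 + 2*q - 3) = q*(q - 1)*(q + 3)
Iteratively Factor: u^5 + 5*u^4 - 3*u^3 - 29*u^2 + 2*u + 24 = (u - 1)*(u^4 + 6*u^3 + 3*u^2 - 26*u - 24) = (u - 1)*(u + 1)*(u^3 + 5*u^2 - 2*u - 24) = (u - 2)*(u - 1)*(u + 1)*(u^2 + 7*u + 12) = (u - 2)*(u - 1)*(u + 1)*(u + 4)*(u + 3)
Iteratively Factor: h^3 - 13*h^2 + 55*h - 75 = (h - 5)*(h^2 - 8*h + 15) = (h - 5)*(h - 3)*(h - 5)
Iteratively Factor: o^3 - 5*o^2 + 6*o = (o - 3)*(o^2 - 2*o) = (o - 3)*(o - 2)*(o)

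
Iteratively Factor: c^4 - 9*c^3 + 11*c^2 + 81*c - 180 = (c - 5)*(c^3 - 4*c^2 - 9*c + 36) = (c - 5)*(c - 4)*(c^2 - 9) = (c - 5)*(c - 4)*(c - 3)*(c + 3)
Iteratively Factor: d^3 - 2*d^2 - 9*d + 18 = (d + 3)*(d^2 - 5*d + 6) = (d - 3)*(d + 3)*(d - 2)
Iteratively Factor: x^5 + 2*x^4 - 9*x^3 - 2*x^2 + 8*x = (x - 1)*(x^4 + 3*x^3 - 6*x^2 - 8*x) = (x - 1)*(x + 1)*(x^3 + 2*x^2 - 8*x) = x*(x - 1)*(x + 1)*(x^2 + 2*x - 8) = x*(x - 2)*(x - 1)*(x + 1)*(x + 4)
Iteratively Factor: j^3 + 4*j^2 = (j + 4)*(j^2) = j*(j + 4)*(j)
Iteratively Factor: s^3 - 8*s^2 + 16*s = (s - 4)*(s^2 - 4*s) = (s - 4)^2*(s)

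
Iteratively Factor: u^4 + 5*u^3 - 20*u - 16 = (u + 4)*(u^3 + u^2 - 4*u - 4) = (u + 1)*(u + 4)*(u^2 - 4) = (u - 2)*(u + 1)*(u + 4)*(u + 2)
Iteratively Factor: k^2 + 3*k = (k + 3)*(k)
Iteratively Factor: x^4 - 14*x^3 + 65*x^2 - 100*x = (x - 5)*(x^3 - 9*x^2 + 20*x) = x*(x - 5)*(x^2 - 9*x + 20) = x*(x - 5)^2*(x - 4)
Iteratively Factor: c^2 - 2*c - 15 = (c - 5)*(c + 3)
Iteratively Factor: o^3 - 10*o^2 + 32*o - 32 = (o - 4)*(o^2 - 6*o + 8) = (o - 4)^2*(o - 2)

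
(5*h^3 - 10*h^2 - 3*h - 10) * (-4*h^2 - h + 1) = -20*h^5 + 35*h^4 + 27*h^3 + 33*h^2 + 7*h - 10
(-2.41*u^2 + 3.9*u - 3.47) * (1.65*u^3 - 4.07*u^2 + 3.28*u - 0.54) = -3.9765*u^5 + 16.2437*u^4 - 29.5033*u^3 + 28.2163*u^2 - 13.4876*u + 1.8738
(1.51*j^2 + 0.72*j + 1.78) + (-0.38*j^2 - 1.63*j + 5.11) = 1.13*j^2 - 0.91*j + 6.89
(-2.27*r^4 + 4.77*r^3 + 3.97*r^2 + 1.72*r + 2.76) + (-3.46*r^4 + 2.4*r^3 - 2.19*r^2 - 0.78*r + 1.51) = -5.73*r^4 + 7.17*r^3 + 1.78*r^2 + 0.94*r + 4.27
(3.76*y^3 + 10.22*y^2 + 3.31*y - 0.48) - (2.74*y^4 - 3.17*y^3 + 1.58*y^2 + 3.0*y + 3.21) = -2.74*y^4 + 6.93*y^3 + 8.64*y^2 + 0.31*y - 3.69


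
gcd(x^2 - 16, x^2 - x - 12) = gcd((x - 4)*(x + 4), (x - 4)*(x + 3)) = x - 4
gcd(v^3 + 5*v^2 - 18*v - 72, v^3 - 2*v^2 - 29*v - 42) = v + 3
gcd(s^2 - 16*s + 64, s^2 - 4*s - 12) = 1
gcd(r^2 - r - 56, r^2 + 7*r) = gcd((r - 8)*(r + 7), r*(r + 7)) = r + 7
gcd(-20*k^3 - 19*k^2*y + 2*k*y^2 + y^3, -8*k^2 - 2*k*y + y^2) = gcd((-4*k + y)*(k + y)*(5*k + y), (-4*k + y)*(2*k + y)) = -4*k + y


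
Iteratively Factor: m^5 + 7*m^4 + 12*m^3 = (m)*(m^4 + 7*m^3 + 12*m^2) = m*(m + 4)*(m^3 + 3*m^2) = m^2*(m + 4)*(m^2 + 3*m) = m^3*(m + 4)*(m + 3)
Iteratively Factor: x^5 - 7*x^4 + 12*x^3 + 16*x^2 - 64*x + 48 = (x - 2)*(x^4 - 5*x^3 + 2*x^2 + 20*x - 24) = (x - 3)*(x - 2)*(x^3 - 2*x^2 - 4*x + 8) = (x - 3)*(x - 2)*(x + 2)*(x^2 - 4*x + 4) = (x - 3)*(x - 2)^2*(x + 2)*(x - 2)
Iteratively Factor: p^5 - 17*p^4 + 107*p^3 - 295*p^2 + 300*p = (p - 4)*(p^4 - 13*p^3 + 55*p^2 - 75*p) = p*(p - 4)*(p^3 - 13*p^2 + 55*p - 75) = p*(p - 5)*(p - 4)*(p^2 - 8*p + 15) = p*(p - 5)*(p - 4)*(p - 3)*(p - 5)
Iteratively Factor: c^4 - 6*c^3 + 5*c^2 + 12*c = (c - 4)*(c^3 - 2*c^2 - 3*c) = c*(c - 4)*(c^2 - 2*c - 3) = c*(c - 4)*(c - 3)*(c + 1)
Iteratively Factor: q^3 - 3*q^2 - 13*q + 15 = (q - 5)*(q^2 + 2*q - 3) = (q - 5)*(q + 3)*(q - 1)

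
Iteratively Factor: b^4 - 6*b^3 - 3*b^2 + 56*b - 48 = (b - 4)*(b^3 - 2*b^2 - 11*b + 12) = (b - 4)^2*(b^2 + 2*b - 3) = (b - 4)^2*(b + 3)*(b - 1)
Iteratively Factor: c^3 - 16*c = (c)*(c^2 - 16) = c*(c - 4)*(c + 4)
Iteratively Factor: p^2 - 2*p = (p)*(p - 2)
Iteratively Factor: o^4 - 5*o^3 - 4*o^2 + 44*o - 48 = (o - 2)*(o^3 - 3*o^2 - 10*o + 24) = (o - 2)^2*(o^2 - o - 12) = (o - 2)^2*(o + 3)*(o - 4)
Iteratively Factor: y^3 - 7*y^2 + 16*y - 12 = (y - 3)*(y^2 - 4*y + 4) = (y - 3)*(y - 2)*(y - 2)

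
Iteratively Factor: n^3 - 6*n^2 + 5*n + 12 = (n + 1)*(n^2 - 7*n + 12) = (n - 3)*(n + 1)*(n - 4)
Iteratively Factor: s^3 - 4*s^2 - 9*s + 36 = (s - 4)*(s^2 - 9) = (s - 4)*(s + 3)*(s - 3)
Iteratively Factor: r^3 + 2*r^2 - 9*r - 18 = (r - 3)*(r^2 + 5*r + 6) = (r - 3)*(r + 3)*(r + 2)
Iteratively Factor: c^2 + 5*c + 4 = (c + 1)*(c + 4)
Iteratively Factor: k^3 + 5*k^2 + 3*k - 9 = (k + 3)*(k^2 + 2*k - 3) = (k + 3)^2*(k - 1)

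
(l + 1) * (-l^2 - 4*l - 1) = -l^3 - 5*l^2 - 5*l - 1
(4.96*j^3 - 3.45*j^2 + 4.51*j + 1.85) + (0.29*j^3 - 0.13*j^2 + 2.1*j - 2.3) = 5.25*j^3 - 3.58*j^2 + 6.61*j - 0.45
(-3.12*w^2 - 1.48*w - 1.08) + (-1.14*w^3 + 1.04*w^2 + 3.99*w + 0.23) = -1.14*w^3 - 2.08*w^2 + 2.51*w - 0.85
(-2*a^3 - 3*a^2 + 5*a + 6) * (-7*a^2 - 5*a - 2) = 14*a^5 + 31*a^4 - 16*a^3 - 61*a^2 - 40*a - 12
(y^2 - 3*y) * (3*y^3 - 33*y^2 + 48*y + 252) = 3*y^5 - 42*y^4 + 147*y^3 + 108*y^2 - 756*y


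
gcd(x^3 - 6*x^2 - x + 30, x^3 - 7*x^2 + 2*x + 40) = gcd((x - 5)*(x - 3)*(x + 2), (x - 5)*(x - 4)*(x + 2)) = x^2 - 3*x - 10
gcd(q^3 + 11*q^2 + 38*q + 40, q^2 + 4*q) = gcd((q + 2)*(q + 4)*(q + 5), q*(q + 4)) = q + 4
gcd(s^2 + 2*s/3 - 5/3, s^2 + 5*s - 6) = s - 1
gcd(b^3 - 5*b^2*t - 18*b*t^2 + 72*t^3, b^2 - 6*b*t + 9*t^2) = -b + 3*t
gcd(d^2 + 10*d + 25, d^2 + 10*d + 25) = d^2 + 10*d + 25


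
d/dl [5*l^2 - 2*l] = 10*l - 2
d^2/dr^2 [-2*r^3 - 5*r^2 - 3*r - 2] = -12*r - 10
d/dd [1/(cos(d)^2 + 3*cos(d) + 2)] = (2*cos(d) + 3)*sin(d)/(cos(d)^2 + 3*cos(d) + 2)^2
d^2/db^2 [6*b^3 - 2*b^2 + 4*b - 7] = 36*b - 4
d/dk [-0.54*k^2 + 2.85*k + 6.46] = 2.85 - 1.08*k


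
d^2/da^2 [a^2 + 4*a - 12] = 2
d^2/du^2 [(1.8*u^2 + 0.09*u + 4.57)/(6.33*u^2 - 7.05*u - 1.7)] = (167.867802*u^3 + 1214.908038*u^2 - 1217.84769*u + 560.88309)/(253.636137*u^6 - 847.457235*u^5 + 739.499085*u^4 + 104.787675*u^3 - 198.60165*u^2 - 61.1235*u - 4.913)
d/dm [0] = 0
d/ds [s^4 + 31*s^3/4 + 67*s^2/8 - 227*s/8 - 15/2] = 4*s^3 + 93*s^2/4 + 67*s/4 - 227/8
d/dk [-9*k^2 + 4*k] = 4 - 18*k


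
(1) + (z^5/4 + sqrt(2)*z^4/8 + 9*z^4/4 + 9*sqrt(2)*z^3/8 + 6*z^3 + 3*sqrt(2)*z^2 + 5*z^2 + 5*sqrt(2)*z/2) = z^5/4 + sqrt(2)*z^4/8 + 9*z^4/4 + 9*sqrt(2)*z^3/8 + 6*z^3 + 3*sqrt(2)*z^2 + 5*z^2 + 5*sqrt(2)*z/2 + 1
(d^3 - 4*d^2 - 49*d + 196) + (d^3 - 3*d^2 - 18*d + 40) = 2*d^3 - 7*d^2 - 67*d + 236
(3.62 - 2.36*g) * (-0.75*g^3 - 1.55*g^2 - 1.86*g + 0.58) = 1.77*g^4 + 0.943*g^3 - 1.2214*g^2 - 8.102*g + 2.0996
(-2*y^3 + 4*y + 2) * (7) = -14*y^3 + 28*y + 14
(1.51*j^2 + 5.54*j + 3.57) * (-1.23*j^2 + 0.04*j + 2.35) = -1.8573*j^4 - 6.7538*j^3 - 0.621*j^2 + 13.1618*j + 8.3895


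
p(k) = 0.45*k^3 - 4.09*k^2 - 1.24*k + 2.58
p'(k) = 1.35*k^2 - 8.18*k - 1.24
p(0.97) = -2.06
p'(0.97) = -7.90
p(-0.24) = 2.64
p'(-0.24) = 0.80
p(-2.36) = -23.19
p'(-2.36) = 25.58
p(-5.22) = -166.40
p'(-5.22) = 78.24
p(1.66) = -8.69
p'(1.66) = -11.10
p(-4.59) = -121.41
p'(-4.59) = 64.75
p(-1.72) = -9.68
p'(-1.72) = 16.82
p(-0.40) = 2.39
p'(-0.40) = 2.25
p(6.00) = -54.90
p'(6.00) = -1.72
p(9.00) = -11.82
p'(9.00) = 34.49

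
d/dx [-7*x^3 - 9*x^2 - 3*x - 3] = -21*x^2 - 18*x - 3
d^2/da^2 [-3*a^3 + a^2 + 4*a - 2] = 2 - 18*a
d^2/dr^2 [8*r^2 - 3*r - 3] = 16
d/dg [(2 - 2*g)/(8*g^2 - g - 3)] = 2*(-8*g^2 + g + (g - 1)*(16*g - 1) + 3)/(-8*g^2 + g + 3)^2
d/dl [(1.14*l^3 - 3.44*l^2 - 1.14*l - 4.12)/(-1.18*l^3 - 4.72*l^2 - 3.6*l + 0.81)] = (-9.44*l^4 - 10.8984*l^3 - 4.8114*l^2 - 44.4656*l - 15.7554)/(1.3924*l^6 + 11.1392*l^5 + 30.7744*l^4 + 32.0724*l^3 + 5.3136*l^2 - 5.832*l + 0.6561)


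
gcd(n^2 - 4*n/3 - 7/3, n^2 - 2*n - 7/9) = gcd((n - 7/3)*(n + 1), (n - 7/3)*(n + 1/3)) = n - 7/3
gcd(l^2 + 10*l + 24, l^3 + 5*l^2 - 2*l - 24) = l + 4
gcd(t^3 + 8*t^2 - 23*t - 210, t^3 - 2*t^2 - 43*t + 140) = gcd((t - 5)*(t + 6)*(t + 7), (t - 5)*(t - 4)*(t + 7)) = t^2 + 2*t - 35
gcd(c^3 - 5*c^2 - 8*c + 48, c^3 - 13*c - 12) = c^2 - c - 12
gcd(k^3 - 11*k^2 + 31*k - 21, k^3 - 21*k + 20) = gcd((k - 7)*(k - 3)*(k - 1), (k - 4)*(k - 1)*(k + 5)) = k - 1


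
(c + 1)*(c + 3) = c^2 + 4*c + 3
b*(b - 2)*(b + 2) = b^3 - 4*b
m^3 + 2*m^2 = m^2*(m + 2)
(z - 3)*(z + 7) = z^2 + 4*z - 21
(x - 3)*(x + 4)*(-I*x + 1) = -I*x^3 + x^2 - I*x^2 + x + 12*I*x - 12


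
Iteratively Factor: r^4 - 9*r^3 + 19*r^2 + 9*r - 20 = (r - 4)*(r^3 - 5*r^2 - r + 5) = (r - 4)*(r + 1)*(r^2 - 6*r + 5) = (r - 4)*(r - 1)*(r + 1)*(r - 5)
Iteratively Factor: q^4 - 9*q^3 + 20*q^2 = (q)*(q^3 - 9*q^2 + 20*q) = q*(q - 5)*(q^2 - 4*q) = q^2*(q - 5)*(q - 4)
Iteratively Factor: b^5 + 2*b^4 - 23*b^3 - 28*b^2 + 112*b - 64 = (b - 4)*(b^4 + 6*b^3 + b^2 - 24*b + 16) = (b - 4)*(b - 1)*(b^3 + 7*b^2 + 8*b - 16) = (b - 4)*(b - 1)*(b + 4)*(b^2 + 3*b - 4) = (b - 4)*(b - 1)*(b + 4)^2*(b - 1)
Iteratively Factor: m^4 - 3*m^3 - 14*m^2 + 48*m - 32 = (m - 2)*(m^3 - m^2 - 16*m + 16) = (m - 2)*(m - 1)*(m^2 - 16) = (m - 4)*(m - 2)*(m - 1)*(m + 4)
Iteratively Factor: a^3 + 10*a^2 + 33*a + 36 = (a + 4)*(a^2 + 6*a + 9) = (a + 3)*(a + 4)*(a + 3)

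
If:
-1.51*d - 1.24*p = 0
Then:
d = -0.821192052980132*p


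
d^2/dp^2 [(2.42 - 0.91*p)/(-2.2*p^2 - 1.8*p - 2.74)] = ((7.372 - 12.012*p)*(2.2*p^2 + 1.8*p + 2.74) + (0.91*p - 2.42)*(4.4*p + 1.8)*(8.8*p + 3.6))/(2.2*p^2 + 1.8*p + 2.74)^3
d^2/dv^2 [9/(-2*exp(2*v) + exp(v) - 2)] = 9*(-2*(4*exp(v) - 1)^2*exp(v) + (8*exp(v) - 1)*(2*exp(2*v) - exp(v) + 2))*exp(v)/(2*exp(2*v) - exp(v) + 2)^3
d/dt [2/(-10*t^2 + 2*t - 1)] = 4*(10*t - 1)/(10*t^2 - 2*t + 1)^2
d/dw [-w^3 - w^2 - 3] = w*(-3*w - 2)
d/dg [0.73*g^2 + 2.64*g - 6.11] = 1.46*g + 2.64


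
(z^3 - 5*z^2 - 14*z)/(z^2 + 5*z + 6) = z*(z - 7)/(z + 3)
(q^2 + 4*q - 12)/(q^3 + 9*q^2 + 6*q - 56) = (q + 6)/(q^2 + 11*q + 28)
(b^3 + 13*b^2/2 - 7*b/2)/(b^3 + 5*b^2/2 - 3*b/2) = (b + 7)/(b + 3)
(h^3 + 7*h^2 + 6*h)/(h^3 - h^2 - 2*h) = (h + 6)/(h - 2)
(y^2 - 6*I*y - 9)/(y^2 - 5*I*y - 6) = (y - 3*I)/(y - 2*I)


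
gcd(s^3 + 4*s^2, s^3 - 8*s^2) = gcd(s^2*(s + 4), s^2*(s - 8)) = s^2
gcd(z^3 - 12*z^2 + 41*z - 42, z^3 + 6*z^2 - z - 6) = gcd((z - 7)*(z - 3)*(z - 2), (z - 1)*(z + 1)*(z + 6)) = 1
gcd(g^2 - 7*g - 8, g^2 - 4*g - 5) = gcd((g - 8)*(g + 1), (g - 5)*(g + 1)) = g + 1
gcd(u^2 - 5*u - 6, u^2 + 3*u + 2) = u + 1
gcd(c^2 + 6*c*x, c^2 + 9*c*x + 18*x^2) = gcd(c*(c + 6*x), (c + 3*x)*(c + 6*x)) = c + 6*x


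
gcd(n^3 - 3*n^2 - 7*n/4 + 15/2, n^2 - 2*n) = n - 2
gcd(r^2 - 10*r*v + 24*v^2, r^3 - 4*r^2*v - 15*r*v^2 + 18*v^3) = r - 6*v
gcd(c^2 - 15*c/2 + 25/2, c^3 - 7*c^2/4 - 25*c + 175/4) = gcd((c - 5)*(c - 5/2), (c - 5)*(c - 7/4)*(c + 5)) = c - 5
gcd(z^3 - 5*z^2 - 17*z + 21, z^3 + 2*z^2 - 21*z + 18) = z - 1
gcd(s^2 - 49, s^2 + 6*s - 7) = s + 7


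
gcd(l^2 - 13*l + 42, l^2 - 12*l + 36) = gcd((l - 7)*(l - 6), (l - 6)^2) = l - 6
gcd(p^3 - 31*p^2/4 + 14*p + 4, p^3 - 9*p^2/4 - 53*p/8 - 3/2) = p^2 - 15*p/4 - 1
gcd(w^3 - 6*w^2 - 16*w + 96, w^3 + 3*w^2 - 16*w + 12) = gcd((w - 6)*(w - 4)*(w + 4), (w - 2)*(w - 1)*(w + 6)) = 1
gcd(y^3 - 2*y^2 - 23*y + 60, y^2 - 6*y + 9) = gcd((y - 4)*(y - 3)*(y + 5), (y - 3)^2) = y - 3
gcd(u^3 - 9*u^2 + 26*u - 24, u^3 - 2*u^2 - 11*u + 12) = u - 4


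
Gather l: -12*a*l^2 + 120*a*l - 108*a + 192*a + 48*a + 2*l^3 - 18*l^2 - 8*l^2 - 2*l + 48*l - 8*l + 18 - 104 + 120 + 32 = 132*a + 2*l^3 + l^2*(-12*a - 26) + l*(120*a + 38) + 66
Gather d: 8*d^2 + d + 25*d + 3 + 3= 8*d^2 + 26*d + 6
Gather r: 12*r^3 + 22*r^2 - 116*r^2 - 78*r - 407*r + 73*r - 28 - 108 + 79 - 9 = 12*r^3 - 94*r^2 - 412*r - 66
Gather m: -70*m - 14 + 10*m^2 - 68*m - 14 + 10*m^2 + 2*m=20*m^2 - 136*m - 28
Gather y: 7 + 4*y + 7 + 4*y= 8*y + 14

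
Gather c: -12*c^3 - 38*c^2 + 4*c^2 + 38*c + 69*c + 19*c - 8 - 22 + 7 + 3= -12*c^3 - 34*c^2 + 126*c - 20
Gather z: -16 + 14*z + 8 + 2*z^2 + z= 2*z^2 + 15*z - 8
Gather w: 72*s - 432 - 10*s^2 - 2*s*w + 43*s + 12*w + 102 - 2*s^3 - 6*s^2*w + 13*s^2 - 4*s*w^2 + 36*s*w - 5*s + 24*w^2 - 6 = -2*s^3 + 3*s^2 + 110*s + w^2*(24 - 4*s) + w*(-6*s^2 + 34*s + 12) - 336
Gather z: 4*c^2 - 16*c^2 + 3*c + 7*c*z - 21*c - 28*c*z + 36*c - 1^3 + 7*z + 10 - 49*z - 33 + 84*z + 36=-12*c^2 + 18*c + z*(42 - 21*c) + 12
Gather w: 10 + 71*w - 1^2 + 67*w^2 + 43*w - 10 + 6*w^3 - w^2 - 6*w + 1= 6*w^3 + 66*w^2 + 108*w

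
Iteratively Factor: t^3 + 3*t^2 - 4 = (t - 1)*(t^2 + 4*t + 4) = (t - 1)*(t + 2)*(t + 2)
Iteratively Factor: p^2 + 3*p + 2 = (p + 1)*(p + 2)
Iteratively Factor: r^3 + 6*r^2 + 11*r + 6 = (r + 3)*(r^2 + 3*r + 2) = (r + 1)*(r + 3)*(r + 2)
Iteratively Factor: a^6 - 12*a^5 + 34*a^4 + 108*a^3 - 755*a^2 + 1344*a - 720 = (a - 3)*(a^5 - 9*a^4 + 7*a^3 + 129*a^2 - 368*a + 240) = (a - 5)*(a - 3)*(a^4 - 4*a^3 - 13*a^2 + 64*a - 48) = (a - 5)*(a - 3)^2*(a^3 - a^2 - 16*a + 16) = (a - 5)*(a - 4)*(a - 3)^2*(a^2 + 3*a - 4) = (a - 5)*(a - 4)*(a - 3)^2*(a - 1)*(a + 4)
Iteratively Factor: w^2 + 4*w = (w)*(w + 4)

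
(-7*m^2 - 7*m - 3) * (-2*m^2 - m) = 14*m^4 + 21*m^3 + 13*m^2 + 3*m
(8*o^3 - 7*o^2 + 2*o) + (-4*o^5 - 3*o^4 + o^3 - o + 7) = -4*o^5 - 3*o^4 + 9*o^3 - 7*o^2 + o + 7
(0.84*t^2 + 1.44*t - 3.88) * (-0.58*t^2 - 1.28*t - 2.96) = -0.4872*t^4 - 1.9104*t^3 - 2.0792*t^2 + 0.704000000000001*t + 11.4848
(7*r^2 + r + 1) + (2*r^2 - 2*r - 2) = 9*r^2 - r - 1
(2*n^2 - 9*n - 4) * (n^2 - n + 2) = 2*n^4 - 11*n^3 + 9*n^2 - 14*n - 8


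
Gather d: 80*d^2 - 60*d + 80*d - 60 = 80*d^2 + 20*d - 60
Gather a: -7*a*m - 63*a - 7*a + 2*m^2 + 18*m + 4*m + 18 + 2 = a*(-7*m - 70) + 2*m^2 + 22*m + 20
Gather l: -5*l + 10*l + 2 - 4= 5*l - 2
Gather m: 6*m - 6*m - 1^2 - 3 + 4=0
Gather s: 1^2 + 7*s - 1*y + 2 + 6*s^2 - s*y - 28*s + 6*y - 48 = 6*s^2 + s*(-y - 21) + 5*y - 45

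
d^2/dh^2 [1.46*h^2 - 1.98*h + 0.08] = 2.92000000000000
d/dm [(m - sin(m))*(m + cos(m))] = -sqrt(2)*m*sin(m + pi/4) + 2*m - cos(2*m) + sqrt(2)*cos(m + pi/4)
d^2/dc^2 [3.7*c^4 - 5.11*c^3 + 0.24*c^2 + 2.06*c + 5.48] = 44.4*c^2 - 30.66*c + 0.48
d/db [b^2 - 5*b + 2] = 2*b - 5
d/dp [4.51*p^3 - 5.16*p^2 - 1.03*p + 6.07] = 13.53*p^2 - 10.32*p - 1.03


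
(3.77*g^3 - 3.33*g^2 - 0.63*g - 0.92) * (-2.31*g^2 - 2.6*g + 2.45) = -8.7087*g^5 - 2.1097*g^4 + 19.3498*g^3 - 4.3953*g^2 + 0.8485*g - 2.254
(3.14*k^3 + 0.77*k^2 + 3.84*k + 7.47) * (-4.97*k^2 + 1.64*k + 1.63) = -15.6058*k^5 + 1.3227*k^4 - 12.7038*k^3 - 29.5732*k^2 + 18.51*k + 12.1761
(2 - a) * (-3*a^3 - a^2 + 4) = 3*a^4 - 5*a^3 - 2*a^2 - 4*a + 8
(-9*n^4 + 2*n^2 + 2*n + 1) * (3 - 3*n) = 27*n^5 - 27*n^4 - 6*n^3 + 3*n + 3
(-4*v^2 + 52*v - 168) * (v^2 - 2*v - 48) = -4*v^4 + 60*v^3 - 80*v^2 - 2160*v + 8064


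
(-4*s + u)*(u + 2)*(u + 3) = -4*s*u^2 - 20*s*u - 24*s + u^3 + 5*u^2 + 6*u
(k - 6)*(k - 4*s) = k^2 - 4*k*s - 6*k + 24*s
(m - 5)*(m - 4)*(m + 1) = m^3 - 8*m^2 + 11*m + 20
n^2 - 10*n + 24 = (n - 6)*(n - 4)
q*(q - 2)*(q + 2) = q^3 - 4*q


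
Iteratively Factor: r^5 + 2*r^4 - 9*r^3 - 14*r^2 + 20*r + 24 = (r - 2)*(r^4 + 4*r^3 - r^2 - 16*r - 12) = (r - 2)*(r + 1)*(r^3 + 3*r^2 - 4*r - 12) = (r - 2)*(r + 1)*(r + 3)*(r^2 - 4) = (r - 2)*(r + 1)*(r + 2)*(r + 3)*(r - 2)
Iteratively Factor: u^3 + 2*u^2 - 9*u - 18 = (u + 2)*(u^2 - 9) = (u + 2)*(u + 3)*(u - 3)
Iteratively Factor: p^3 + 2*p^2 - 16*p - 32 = (p - 4)*(p^2 + 6*p + 8) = (p - 4)*(p + 2)*(p + 4)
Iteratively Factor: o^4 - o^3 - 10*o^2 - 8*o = (o - 4)*(o^3 + 3*o^2 + 2*o) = (o - 4)*(o + 2)*(o^2 + o) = (o - 4)*(o + 1)*(o + 2)*(o)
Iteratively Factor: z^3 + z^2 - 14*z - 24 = (z - 4)*(z^2 + 5*z + 6) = (z - 4)*(z + 3)*(z + 2)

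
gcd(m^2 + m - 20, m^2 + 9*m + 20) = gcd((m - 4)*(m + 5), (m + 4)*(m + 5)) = m + 5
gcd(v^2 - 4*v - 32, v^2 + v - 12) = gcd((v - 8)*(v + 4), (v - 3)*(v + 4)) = v + 4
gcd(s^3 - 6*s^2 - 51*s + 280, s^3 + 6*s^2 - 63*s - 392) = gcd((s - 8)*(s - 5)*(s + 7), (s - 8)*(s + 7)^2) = s^2 - s - 56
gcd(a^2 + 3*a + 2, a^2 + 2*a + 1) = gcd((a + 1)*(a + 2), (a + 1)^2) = a + 1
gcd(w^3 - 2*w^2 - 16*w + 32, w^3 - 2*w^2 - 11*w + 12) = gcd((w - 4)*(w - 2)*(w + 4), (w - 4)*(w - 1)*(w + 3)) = w - 4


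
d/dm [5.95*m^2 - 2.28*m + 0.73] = 11.9*m - 2.28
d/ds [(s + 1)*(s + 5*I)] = 2*s + 1 + 5*I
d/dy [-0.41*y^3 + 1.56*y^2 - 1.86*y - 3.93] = -1.23*y^2 + 3.12*y - 1.86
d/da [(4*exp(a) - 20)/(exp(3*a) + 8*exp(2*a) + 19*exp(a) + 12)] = 4*(-(exp(a) - 5)*(3*exp(2*a) + 16*exp(a) + 19) + exp(3*a) + 8*exp(2*a) + 19*exp(a) + 12)*exp(a)/(exp(3*a) + 8*exp(2*a) + 19*exp(a) + 12)^2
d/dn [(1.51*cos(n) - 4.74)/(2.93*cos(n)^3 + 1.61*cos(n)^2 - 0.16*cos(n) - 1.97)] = (8.8486*cos(n)^3 - 39.2335*cos(n)^2 - 15.2628*cos(n) + 3.7331)*sin(n)/(8.5849*cos(n)^6 + 9.4346*cos(n)^5 + 1.6545*cos(n)^4 - 12.0594*cos(n)^3 - 6.3178*cos(n)^2 + 0.6304*cos(n) + 3.8809)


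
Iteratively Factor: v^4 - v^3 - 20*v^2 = (v - 5)*(v^3 + 4*v^2) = v*(v - 5)*(v^2 + 4*v) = v*(v - 5)*(v + 4)*(v)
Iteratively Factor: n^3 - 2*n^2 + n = (n)*(n^2 - 2*n + 1) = n*(n - 1)*(n - 1)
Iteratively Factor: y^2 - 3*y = (y)*(y - 3)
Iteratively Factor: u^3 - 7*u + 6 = (u - 2)*(u^2 + 2*u - 3) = (u - 2)*(u + 3)*(u - 1)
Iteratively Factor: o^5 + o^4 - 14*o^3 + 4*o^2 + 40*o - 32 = (o - 1)*(o^4 + 2*o^3 - 12*o^2 - 8*o + 32) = (o - 2)*(o - 1)*(o^3 + 4*o^2 - 4*o - 16) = (o - 2)*(o - 1)*(o + 4)*(o^2 - 4) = (o - 2)^2*(o - 1)*(o + 4)*(o + 2)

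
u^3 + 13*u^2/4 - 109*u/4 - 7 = (u - 4)*(u + 1/4)*(u + 7)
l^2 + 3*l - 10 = (l - 2)*(l + 5)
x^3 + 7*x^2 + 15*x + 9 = (x + 1)*(x + 3)^2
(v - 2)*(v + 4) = v^2 + 2*v - 8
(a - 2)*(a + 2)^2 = a^3 + 2*a^2 - 4*a - 8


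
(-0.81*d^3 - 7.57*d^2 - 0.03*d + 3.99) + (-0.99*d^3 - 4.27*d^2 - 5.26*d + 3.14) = -1.8*d^3 - 11.84*d^2 - 5.29*d + 7.13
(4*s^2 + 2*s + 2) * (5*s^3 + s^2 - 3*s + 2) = 20*s^5 + 14*s^4 + 4*s^2 - 2*s + 4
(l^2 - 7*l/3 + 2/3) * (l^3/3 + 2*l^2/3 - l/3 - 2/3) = l^5/3 - l^4/9 - 5*l^3/3 + 5*l^2/9 + 4*l/3 - 4/9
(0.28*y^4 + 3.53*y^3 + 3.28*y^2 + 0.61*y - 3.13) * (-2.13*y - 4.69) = -0.5964*y^5 - 8.8321*y^4 - 23.5421*y^3 - 16.6825*y^2 + 3.806*y + 14.6797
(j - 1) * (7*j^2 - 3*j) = 7*j^3 - 10*j^2 + 3*j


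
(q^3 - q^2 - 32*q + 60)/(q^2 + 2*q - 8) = (q^2 + q - 30)/(q + 4)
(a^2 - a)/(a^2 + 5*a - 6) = a/(a + 6)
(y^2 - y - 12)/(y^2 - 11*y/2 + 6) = 2*(y + 3)/(2*y - 3)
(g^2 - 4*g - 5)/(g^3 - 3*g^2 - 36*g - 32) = (g - 5)/(g^2 - 4*g - 32)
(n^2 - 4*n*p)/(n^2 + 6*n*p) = (n - 4*p)/(n + 6*p)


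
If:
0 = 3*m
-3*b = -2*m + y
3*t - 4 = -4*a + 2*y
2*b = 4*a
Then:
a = -y/6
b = -y/3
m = 0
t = 8*y/9 + 4/3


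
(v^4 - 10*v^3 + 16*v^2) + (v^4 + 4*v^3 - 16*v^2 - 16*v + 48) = 2*v^4 - 6*v^3 - 16*v + 48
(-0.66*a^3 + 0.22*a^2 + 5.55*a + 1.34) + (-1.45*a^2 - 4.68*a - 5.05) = -0.66*a^3 - 1.23*a^2 + 0.87*a - 3.71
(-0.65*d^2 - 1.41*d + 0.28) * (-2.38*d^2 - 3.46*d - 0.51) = 1.547*d^4 + 5.6048*d^3 + 4.5437*d^2 - 0.2497*d - 0.1428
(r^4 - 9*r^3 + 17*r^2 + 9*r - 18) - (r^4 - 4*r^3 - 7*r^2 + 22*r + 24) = -5*r^3 + 24*r^2 - 13*r - 42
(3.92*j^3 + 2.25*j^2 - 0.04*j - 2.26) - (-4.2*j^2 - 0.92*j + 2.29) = 3.92*j^3 + 6.45*j^2 + 0.88*j - 4.55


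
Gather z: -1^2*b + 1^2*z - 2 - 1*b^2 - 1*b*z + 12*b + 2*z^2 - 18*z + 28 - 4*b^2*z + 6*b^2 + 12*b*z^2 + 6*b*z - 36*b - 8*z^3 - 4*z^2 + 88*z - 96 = 5*b^2 - 25*b - 8*z^3 + z^2*(12*b - 2) + z*(-4*b^2 + 5*b + 71) - 70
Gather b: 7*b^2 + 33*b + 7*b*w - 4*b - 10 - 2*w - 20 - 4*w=7*b^2 + b*(7*w + 29) - 6*w - 30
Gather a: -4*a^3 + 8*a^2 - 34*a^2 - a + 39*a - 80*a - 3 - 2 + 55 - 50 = -4*a^3 - 26*a^2 - 42*a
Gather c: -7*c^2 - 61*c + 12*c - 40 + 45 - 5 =-7*c^2 - 49*c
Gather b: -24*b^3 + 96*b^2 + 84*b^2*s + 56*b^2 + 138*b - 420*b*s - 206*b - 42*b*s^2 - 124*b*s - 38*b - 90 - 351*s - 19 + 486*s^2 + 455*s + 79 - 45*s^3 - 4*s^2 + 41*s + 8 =-24*b^3 + b^2*(84*s + 152) + b*(-42*s^2 - 544*s - 106) - 45*s^3 + 482*s^2 + 145*s - 22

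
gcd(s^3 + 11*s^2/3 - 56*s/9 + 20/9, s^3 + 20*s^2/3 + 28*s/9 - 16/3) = s - 2/3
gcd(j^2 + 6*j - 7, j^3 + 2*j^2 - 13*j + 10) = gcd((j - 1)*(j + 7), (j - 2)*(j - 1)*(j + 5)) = j - 1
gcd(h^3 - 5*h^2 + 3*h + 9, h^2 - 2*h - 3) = h^2 - 2*h - 3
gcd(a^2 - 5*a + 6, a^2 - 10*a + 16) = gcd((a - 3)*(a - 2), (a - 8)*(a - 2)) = a - 2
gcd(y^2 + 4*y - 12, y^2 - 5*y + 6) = y - 2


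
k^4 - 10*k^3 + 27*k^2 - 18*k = k*(k - 6)*(k - 3)*(k - 1)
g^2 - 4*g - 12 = (g - 6)*(g + 2)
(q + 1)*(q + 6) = q^2 + 7*q + 6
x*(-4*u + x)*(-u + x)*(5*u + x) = 20*u^3*x - 21*u^2*x^2 + x^4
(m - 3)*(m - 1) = m^2 - 4*m + 3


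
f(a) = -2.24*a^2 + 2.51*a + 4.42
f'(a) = 2.51 - 4.48*a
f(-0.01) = 4.39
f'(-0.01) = 2.55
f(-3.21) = -26.72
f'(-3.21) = 16.89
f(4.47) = -29.12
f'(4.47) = -17.52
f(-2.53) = -16.27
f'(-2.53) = 13.84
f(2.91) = -7.24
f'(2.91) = -10.53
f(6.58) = -76.05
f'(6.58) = -26.97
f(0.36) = 5.03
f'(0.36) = 0.90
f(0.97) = 4.75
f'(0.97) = -1.84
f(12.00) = -288.02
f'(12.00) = -51.25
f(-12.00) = -348.26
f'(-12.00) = 56.27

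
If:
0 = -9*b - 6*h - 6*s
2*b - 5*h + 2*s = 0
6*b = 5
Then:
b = 5/6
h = -5/42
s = -95/84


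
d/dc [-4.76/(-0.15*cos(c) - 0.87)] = 0.714*sin(c)/(0.15*cos(c) + 0.87)^2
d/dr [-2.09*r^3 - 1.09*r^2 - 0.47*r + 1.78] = -6.27*r^2 - 2.18*r - 0.47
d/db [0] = 0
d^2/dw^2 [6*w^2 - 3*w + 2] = 12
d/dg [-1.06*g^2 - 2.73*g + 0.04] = -2.12*g - 2.73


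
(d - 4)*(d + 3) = d^2 - d - 12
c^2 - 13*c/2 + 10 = (c - 4)*(c - 5/2)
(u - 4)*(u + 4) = u^2 - 16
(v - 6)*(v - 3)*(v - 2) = v^3 - 11*v^2 + 36*v - 36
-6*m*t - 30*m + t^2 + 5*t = (-6*m + t)*(t + 5)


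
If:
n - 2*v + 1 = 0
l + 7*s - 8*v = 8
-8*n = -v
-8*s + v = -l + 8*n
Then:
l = 1472/225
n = 1/15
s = 184/225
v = 8/15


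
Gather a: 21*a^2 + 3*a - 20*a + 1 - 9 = 21*a^2 - 17*a - 8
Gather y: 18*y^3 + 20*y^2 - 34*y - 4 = 18*y^3 + 20*y^2 - 34*y - 4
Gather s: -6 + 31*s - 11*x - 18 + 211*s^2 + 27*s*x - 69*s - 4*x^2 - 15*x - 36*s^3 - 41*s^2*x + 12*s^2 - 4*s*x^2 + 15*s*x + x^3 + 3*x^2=-36*s^3 + s^2*(223 - 41*x) + s*(-4*x^2 + 42*x - 38) + x^3 - x^2 - 26*x - 24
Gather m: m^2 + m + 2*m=m^2 + 3*m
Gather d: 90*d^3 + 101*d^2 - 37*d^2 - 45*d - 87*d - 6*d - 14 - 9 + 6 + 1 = 90*d^3 + 64*d^2 - 138*d - 16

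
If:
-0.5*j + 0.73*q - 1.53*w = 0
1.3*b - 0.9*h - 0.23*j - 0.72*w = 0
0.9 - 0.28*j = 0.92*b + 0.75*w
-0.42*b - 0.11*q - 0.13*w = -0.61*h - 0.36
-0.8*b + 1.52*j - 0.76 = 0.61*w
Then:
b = 0.39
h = 0.02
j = 0.87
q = 1.43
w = 0.40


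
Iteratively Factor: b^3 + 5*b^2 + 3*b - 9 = (b + 3)*(b^2 + 2*b - 3) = (b + 3)^2*(b - 1)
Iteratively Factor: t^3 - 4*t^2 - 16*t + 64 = (t + 4)*(t^2 - 8*t + 16) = (t - 4)*(t + 4)*(t - 4)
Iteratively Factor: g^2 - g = (g - 1)*(g)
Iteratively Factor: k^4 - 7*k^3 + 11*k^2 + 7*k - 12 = (k - 3)*(k^3 - 4*k^2 - k + 4) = (k - 4)*(k - 3)*(k^2 - 1) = (k - 4)*(k - 3)*(k - 1)*(k + 1)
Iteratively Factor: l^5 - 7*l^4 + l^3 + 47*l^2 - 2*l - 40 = (l - 1)*(l^4 - 6*l^3 - 5*l^2 + 42*l + 40) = (l - 1)*(l + 1)*(l^3 - 7*l^2 + 2*l + 40) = (l - 1)*(l + 1)*(l + 2)*(l^2 - 9*l + 20) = (l - 4)*(l - 1)*(l + 1)*(l + 2)*(l - 5)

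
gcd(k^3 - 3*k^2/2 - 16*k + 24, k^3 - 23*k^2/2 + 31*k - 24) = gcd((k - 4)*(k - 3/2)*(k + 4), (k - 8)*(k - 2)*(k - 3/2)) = k - 3/2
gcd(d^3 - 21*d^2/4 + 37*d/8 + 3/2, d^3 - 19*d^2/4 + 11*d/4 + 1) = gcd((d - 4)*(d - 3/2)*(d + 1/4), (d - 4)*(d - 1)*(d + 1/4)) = d^2 - 15*d/4 - 1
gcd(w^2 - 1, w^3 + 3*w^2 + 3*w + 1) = w + 1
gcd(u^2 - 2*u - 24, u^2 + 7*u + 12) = u + 4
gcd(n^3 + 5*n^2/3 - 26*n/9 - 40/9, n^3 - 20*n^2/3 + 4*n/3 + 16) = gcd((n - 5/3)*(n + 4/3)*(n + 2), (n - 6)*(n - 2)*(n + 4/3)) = n + 4/3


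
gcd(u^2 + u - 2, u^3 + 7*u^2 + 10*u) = u + 2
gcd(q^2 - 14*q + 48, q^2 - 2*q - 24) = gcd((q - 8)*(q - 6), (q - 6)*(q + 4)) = q - 6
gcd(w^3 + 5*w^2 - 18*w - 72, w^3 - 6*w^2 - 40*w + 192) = w^2 + 2*w - 24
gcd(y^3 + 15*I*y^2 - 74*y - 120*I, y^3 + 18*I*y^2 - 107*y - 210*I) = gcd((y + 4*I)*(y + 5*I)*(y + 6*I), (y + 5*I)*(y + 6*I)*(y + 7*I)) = y^2 + 11*I*y - 30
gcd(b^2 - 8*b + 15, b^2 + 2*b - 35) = b - 5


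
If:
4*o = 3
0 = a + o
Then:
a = -3/4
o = 3/4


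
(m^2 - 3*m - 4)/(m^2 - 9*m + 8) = (m^2 - 3*m - 4)/(m^2 - 9*m + 8)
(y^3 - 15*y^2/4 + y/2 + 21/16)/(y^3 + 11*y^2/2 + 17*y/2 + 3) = (8*y^2 - 34*y + 21)/(8*(y^2 + 5*y + 6))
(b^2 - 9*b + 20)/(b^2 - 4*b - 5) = (b - 4)/(b + 1)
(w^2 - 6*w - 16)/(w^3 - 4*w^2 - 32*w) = (w + 2)/(w*(w + 4))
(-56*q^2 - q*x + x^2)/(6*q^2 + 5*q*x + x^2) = (-56*q^2 - q*x + x^2)/(6*q^2 + 5*q*x + x^2)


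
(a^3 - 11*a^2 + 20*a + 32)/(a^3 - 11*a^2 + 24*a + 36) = (a^2 - 12*a + 32)/(a^2 - 12*a + 36)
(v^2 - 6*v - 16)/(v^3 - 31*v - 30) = (-v^2 + 6*v + 16)/(-v^3 + 31*v + 30)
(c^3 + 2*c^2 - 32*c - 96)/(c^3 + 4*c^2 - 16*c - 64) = (c - 6)/(c - 4)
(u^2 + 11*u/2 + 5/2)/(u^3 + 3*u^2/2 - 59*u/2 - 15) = (u + 5)/(u^2 + u - 30)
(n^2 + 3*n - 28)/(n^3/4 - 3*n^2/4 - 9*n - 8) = 4*(-n^2 - 3*n + 28)/(-n^3 + 3*n^2 + 36*n + 32)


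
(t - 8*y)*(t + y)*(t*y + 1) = t^3*y - 7*t^2*y^2 + t^2 - 8*t*y^3 - 7*t*y - 8*y^2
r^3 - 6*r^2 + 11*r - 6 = (r - 3)*(r - 2)*(r - 1)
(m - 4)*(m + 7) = m^2 + 3*m - 28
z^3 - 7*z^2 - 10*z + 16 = (z - 8)*(z - 1)*(z + 2)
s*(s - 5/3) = s^2 - 5*s/3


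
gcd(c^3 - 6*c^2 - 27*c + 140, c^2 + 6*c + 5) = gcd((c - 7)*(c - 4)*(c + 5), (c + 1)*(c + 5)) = c + 5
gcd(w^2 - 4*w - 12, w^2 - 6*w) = w - 6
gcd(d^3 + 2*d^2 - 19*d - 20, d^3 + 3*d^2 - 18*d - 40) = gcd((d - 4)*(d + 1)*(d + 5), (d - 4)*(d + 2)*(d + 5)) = d^2 + d - 20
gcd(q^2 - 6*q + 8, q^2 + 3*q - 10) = q - 2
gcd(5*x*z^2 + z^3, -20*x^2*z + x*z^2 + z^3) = 5*x*z + z^2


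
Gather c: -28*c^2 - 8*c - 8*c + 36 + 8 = -28*c^2 - 16*c + 44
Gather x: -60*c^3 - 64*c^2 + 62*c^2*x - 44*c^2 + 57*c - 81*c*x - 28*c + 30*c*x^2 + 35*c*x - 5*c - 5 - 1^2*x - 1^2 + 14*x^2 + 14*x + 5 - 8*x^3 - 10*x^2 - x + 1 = -60*c^3 - 108*c^2 + 24*c - 8*x^3 + x^2*(30*c + 4) + x*(62*c^2 - 46*c + 12)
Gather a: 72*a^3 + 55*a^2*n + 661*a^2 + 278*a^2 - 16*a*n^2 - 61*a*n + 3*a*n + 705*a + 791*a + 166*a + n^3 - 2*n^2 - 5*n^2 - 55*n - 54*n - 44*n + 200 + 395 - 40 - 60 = 72*a^3 + a^2*(55*n + 939) + a*(-16*n^2 - 58*n + 1662) + n^3 - 7*n^2 - 153*n + 495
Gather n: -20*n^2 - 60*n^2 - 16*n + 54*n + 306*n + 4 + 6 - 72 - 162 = -80*n^2 + 344*n - 224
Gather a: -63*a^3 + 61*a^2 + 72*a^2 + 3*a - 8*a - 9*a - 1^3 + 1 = -63*a^3 + 133*a^2 - 14*a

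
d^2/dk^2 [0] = 0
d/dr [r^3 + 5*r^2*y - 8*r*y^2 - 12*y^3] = 3*r^2 + 10*r*y - 8*y^2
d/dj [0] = 0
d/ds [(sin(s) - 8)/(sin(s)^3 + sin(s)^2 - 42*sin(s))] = (-2*sin(s)^3 + 23*sin(s)^2 + 16*sin(s) - 336)*cos(s)/((sin(s)^2 + sin(s) - 42)^2*sin(s)^2)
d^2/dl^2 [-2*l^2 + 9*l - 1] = -4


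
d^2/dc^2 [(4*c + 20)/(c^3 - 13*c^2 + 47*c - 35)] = 8*((c + 5)*(3*c^2 - 26*c + 47)^2 + (-3*c^2 + 26*c - (c + 5)*(3*c - 13) - 47)*(c^3 - 13*c^2 + 47*c - 35))/(c^3 - 13*c^2 + 47*c - 35)^3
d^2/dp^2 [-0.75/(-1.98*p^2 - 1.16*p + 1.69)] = (-5.8806*p^2 - 3.4452*p + 0.75*(3.96*p + 1.16)*(7.92*p + 2.32) + 5.0193)/(1.98*p^2 + 1.16*p - 1.69)^3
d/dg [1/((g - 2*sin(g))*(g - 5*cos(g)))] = (-(g - 2*sin(g))*(5*sin(g) + 1) + (g - 5*cos(g))*(2*cos(g) - 1))/((g - 2*sin(g))^2*(g - 5*cos(g))^2)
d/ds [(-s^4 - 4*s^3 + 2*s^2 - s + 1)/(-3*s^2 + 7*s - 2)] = (6*s^5 - 9*s^4 - 48*s^3 + 35*s^2 - 2*s - 5)/(9*s^4 - 42*s^3 + 61*s^2 - 28*s + 4)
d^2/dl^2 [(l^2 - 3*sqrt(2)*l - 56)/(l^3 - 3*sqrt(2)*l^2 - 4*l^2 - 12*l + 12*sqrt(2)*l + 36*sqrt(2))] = 2*(l^6 - 9*sqrt(2)*l^5 - 246*l^4 + 966*sqrt(2)*l^3 + 1744*l^3 - 5616*sqrt(2)*l^2 - 1752*l^2 + 1440*l + 6120*sqrt(2)*l - 36288 + 10656*sqrt(2))/(l^9 - 9*sqrt(2)*l^8 - 12*l^8 + 66*l^7 + 108*sqrt(2)*l^7 - 424*l^6 - 162*sqrt(2)*l^6 - 1368*sqrt(2)*l^5 + 504*l^5 + 648*sqrt(2)*l^4 + 10368*l^4 - 9504*l^3 + 3456*sqrt(2)*l^3 - 93312*l^2 + 23328*sqrt(2)*l^2 - 93312*l + 93312*sqrt(2)*l + 93312*sqrt(2))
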